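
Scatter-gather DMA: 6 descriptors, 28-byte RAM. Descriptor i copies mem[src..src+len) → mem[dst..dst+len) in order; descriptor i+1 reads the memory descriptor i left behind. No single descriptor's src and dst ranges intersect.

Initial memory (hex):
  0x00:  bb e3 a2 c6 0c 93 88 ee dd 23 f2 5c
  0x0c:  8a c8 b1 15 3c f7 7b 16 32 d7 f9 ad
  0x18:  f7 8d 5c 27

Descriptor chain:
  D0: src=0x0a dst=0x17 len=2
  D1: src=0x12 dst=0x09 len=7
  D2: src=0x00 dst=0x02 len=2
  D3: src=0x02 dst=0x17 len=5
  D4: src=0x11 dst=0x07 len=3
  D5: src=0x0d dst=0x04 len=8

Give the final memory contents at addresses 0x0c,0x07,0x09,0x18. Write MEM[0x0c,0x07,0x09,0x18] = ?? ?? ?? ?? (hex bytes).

[0] 0x0a->0x17 len=2 : f2 5c
[1] 0x12->0x09 len=7 : 7b 16 32 d7 f9 f2 5c
[2] 0x00->0x02 len=2 : bb e3
[3] 0x02->0x17 len=5 : bb e3 0c 93 88
[4] 0x11->0x07 len=3 : f7 7b 16
[5] 0x0d->0x04 len=8 : f9 f2 5c 3c f7 7b 16 32
query mem[0x0c]=0xd7, mem[0x07]=0x3c, mem[0x09]=0x7b, mem[0x18]=0xe3

MEM[0x0c,0x07,0x09,0x18] = d7 3c 7b e3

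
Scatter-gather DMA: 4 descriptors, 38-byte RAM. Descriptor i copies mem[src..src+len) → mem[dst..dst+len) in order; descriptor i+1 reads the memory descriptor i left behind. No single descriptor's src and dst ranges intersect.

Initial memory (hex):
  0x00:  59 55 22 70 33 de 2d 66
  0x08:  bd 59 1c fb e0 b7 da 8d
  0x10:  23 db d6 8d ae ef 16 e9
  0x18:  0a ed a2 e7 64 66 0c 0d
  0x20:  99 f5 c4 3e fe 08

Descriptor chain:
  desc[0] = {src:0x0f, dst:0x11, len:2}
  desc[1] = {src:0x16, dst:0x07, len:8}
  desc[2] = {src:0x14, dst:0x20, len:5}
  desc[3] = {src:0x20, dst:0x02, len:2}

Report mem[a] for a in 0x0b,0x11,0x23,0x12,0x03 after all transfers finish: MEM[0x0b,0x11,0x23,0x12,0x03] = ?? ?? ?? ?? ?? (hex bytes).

  after D0: wrote 2B at 0x11 = 8d23
  after D1: wrote 8B at 0x07 = 16e90aeda2e76466
  after D2: wrote 5B at 0x20 = aeef16e90a
  after D3: wrote 2B at 0x02 = aeef
query mem[0x0b]=0xa2, mem[0x11]=0x8d, mem[0x23]=0xe9, mem[0x12]=0x23, mem[0x03]=0xef

MEM[0x0b,0x11,0x23,0x12,0x03] = a2 8d e9 23 ef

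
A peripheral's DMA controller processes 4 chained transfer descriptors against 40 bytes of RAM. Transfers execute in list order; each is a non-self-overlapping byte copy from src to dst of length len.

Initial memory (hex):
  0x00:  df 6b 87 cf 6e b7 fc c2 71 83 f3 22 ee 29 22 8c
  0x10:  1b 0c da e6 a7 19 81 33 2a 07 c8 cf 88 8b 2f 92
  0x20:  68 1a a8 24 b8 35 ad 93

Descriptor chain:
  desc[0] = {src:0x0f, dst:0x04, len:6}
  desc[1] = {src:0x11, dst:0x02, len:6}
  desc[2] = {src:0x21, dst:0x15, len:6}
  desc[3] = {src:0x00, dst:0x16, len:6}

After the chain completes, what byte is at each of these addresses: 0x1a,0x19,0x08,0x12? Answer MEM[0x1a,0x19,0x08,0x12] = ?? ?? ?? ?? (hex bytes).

[0] 0x0f->0x04 len=6 : 8c 1b 0c da e6 a7
[1] 0x11->0x02 len=6 : 0c da e6 a7 19 81
[2] 0x21->0x15 len=6 : 1a a8 24 b8 35 ad
[3] 0x00->0x16 len=6 : df 6b 0c da e6 a7
query mem[0x1a]=0xe6, mem[0x19]=0xda, mem[0x08]=0xe6, mem[0x12]=0xda

MEM[0x1a,0x19,0x08,0x12] = e6 da e6 da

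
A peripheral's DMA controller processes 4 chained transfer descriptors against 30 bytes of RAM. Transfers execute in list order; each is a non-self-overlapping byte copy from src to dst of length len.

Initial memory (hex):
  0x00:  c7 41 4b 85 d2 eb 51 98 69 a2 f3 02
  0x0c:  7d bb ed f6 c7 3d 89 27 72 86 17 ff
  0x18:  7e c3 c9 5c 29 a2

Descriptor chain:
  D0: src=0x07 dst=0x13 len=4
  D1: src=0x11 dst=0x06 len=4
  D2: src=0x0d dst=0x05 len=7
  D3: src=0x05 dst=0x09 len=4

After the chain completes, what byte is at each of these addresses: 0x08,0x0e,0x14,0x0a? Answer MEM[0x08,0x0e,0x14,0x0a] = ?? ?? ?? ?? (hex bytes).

  after D0: wrote 4B at 0x13 = 9869a2f3
  after D1: wrote 4B at 0x06 = 3d899869
  after D2: wrote 7B at 0x05 = bbedf6c73d8998
  after D3: wrote 4B at 0x09 = bbedf6c7
query mem[0x08]=0xc7, mem[0x0e]=0xed, mem[0x14]=0x69, mem[0x0a]=0xed

MEM[0x08,0x0e,0x14,0x0a] = c7 ed 69 ed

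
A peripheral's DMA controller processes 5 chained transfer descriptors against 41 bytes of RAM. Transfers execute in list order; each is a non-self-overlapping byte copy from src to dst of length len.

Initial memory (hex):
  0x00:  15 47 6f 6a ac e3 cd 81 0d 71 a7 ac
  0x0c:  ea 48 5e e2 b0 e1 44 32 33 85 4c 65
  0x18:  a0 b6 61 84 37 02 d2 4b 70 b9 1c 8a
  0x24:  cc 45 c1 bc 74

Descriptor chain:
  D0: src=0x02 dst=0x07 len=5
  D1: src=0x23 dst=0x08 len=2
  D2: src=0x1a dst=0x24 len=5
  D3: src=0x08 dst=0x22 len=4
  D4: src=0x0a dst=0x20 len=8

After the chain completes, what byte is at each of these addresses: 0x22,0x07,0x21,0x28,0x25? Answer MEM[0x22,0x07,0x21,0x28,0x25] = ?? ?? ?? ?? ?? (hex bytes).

MEM[0x22,0x07,0x21,0x28,0x25] = ea 6f cd d2 e2

[0] 0x02->0x07 len=5 : 6f 6a ac e3 cd
[1] 0x23->0x08 len=2 : 8a cc
[2] 0x1a->0x24 len=5 : 61 84 37 02 d2
[3] 0x08->0x22 len=4 : 8a cc e3 cd
[4] 0x0a->0x20 len=8 : e3 cd ea 48 5e e2 b0 e1
query mem[0x22]=0xea, mem[0x07]=0x6f, mem[0x21]=0xcd, mem[0x28]=0xd2, mem[0x25]=0xe2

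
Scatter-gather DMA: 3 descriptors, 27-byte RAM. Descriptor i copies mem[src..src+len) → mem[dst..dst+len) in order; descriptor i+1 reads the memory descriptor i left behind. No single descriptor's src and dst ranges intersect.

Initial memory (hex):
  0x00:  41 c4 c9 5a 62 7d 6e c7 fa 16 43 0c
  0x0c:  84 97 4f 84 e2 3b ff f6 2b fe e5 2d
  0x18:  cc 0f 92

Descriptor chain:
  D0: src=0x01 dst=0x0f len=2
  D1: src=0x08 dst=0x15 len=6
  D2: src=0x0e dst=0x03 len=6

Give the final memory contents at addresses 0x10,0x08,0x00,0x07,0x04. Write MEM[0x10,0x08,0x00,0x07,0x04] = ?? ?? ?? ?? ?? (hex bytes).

MEM[0x10,0x08,0x00,0x07,0x04] = c9 f6 41 ff c4

  after D0: wrote 2B at 0x0f = c4c9
  after D1: wrote 6B at 0x15 = fa16430c8497
  after D2: wrote 6B at 0x03 = 4fc4c93bfff6
query mem[0x10]=0xc9, mem[0x08]=0xf6, mem[0x00]=0x41, mem[0x07]=0xff, mem[0x04]=0xc4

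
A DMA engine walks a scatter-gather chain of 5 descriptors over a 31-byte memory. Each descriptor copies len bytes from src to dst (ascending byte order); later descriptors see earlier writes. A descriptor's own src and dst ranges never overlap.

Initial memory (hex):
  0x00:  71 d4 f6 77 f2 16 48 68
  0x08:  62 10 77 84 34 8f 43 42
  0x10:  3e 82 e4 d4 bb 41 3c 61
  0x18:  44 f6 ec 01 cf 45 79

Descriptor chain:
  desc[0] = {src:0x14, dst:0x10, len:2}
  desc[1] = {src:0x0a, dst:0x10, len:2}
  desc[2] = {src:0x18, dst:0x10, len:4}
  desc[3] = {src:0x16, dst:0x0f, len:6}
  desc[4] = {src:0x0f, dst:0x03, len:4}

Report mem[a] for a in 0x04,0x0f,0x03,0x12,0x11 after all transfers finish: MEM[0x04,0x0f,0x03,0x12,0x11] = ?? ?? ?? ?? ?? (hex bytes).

[0] 0x14->0x10 len=2 : bb 41
[1] 0x0a->0x10 len=2 : 77 84
[2] 0x18->0x10 len=4 : 44 f6 ec 01
[3] 0x16->0x0f len=6 : 3c 61 44 f6 ec 01
[4] 0x0f->0x03 len=4 : 3c 61 44 f6
query mem[0x04]=0x61, mem[0x0f]=0x3c, mem[0x03]=0x3c, mem[0x12]=0xf6, mem[0x11]=0x44

MEM[0x04,0x0f,0x03,0x12,0x11] = 61 3c 3c f6 44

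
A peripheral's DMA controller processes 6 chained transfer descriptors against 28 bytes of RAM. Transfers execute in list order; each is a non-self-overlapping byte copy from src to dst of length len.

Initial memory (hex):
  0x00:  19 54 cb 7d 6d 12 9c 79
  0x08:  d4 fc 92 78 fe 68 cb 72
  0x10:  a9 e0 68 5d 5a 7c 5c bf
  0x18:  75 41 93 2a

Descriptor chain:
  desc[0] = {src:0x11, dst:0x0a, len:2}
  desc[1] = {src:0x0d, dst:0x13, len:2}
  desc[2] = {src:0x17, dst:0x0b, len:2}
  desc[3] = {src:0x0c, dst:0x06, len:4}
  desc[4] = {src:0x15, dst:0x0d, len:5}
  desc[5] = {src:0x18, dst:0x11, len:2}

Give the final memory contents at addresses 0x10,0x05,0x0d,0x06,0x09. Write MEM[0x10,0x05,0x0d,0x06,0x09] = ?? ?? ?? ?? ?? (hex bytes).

MEM[0x10,0x05,0x0d,0x06,0x09] = 75 12 7c 75 72

#0 dst[0x0a+2] := {0xe0,0x68}
#1 dst[0x13+2] := {0x68,0xcb}
#2 dst[0x0b+2] := {0xbf,0x75}
#3 dst[0x06+4] := {0x75,0x68,0xcb,0x72}
#4 dst[0x0d+5] := {0x7c,0x5c,0xbf,0x75,0x41}
#5 dst[0x11+2] := {0x75,0x41}
query mem[0x10]=0x75, mem[0x05]=0x12, mem[0x0d]=0x7c, mem[0x06]=0x75, mem[0x09]=0x72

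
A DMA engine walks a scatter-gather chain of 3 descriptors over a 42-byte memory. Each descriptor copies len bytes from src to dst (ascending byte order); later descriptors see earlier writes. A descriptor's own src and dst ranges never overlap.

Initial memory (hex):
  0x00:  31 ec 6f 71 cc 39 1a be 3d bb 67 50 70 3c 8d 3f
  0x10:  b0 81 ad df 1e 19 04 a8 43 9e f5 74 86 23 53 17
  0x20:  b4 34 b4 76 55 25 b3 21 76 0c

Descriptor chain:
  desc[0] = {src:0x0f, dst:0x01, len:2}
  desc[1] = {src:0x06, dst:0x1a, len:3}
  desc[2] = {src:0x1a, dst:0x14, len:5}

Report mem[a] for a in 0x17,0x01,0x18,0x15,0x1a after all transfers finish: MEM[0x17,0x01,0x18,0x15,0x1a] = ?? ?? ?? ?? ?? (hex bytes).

MEM[0x17,0x01,0x18,0x15,0x1a] = 23 3f 53 be 1a

[0] 0x0f->0x01 len=2 : 3f b0
[1] 0x06->0x1a len=3 : 1a be 3d
[2] 0x1a->0x14 len=5 : 1a be 3d 23 53
query mem[0x17]=0x23, mem[0x01]=0x3f, mem[0x18]=0x53, mem[0x15]=0xbe, mem[0x1a]=0x1a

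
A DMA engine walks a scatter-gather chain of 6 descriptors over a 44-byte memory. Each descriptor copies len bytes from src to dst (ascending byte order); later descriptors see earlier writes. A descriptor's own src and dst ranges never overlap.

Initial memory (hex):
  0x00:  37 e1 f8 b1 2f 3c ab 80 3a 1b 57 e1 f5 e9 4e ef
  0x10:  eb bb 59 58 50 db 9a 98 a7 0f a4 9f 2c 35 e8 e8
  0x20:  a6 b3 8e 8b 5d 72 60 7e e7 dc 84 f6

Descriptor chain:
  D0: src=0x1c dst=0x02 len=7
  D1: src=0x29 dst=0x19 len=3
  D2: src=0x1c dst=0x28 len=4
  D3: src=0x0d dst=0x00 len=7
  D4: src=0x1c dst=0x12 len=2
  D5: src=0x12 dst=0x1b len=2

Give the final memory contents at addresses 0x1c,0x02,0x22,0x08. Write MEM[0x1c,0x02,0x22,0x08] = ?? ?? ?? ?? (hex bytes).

MEM[0x1c,0x02,0x22,0x08] = 35 ef 8e 8e

#0 dst[0x02+7] := {0x2c,0x35,0xe8,0xe8,0xa6,0xb3,0x8e}
#1 dst[0x19+3] := {0xdc,0x84,0xf6}
#2 dst[0x28+4] := {0x2c,0x35,0xe8,0xe8}
#3 dst[0x00+7] := {0xe9,0x4e,0xef,0xeb,0xbb,0x59,0x58}
#4 dst[0x12+2] := {0x2c,0x35}
#5 dst[0x1b+2] := {0x2c,0x35}
query mem[0x1c]=0x35, mem[0x02]=0xef, mem[0x22]=0x8e, mem[0x08]=0x8e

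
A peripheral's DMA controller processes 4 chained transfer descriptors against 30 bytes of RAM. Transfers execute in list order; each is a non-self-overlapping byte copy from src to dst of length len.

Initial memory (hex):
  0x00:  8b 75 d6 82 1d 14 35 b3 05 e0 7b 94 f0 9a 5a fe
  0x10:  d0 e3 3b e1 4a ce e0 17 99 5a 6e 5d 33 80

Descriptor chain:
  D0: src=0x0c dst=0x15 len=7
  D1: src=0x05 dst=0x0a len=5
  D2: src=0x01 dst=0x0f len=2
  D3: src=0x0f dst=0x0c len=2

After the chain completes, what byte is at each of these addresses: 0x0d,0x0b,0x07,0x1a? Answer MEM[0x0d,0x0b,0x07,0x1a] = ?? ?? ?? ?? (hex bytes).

MEM[0x0d,0x0b,0x07,0x1a] = d6 35 b3 e3

D0: mem[0x15..0x1b] <- [f0 9a 5a fe d0 e3 3b]
D1: mem[0x0a..0x0e] <- [14 35 b3 05 e0]
D2: mem[0x0f..0x10] <- [75 d6]
D3: mem[0x0c..0x0d] <- [75 d6]
query mem[0x0d]=0xd6, mem[0x0b]=0x35, mem[0x07]=0xb3, mem[0x1a]=0xe3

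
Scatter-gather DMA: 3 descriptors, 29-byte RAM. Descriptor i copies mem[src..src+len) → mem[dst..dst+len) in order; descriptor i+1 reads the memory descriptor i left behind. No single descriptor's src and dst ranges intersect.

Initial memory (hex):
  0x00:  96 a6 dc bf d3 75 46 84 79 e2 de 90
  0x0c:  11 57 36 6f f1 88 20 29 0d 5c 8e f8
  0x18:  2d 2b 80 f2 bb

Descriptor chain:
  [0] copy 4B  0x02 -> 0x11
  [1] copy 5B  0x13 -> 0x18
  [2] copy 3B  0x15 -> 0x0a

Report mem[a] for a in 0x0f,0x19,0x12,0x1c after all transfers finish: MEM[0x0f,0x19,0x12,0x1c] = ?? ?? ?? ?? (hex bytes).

MEM[0x0f,0x19,0x12,0x1c] = 6f 75 bf f8

D0: mem[0x11..0x14] <- [dc bf d3 75]
D1: mem[0x18..0x1c] <- [d3 75 5c 8e f8]
D2: mem[0x0a..0x0c] <- [5c 8e f8]
query mem[0x0f]=0x6f, mem[0x19]=0x75, mem[0x12]=0xbf, mem[0x1c]=0xf8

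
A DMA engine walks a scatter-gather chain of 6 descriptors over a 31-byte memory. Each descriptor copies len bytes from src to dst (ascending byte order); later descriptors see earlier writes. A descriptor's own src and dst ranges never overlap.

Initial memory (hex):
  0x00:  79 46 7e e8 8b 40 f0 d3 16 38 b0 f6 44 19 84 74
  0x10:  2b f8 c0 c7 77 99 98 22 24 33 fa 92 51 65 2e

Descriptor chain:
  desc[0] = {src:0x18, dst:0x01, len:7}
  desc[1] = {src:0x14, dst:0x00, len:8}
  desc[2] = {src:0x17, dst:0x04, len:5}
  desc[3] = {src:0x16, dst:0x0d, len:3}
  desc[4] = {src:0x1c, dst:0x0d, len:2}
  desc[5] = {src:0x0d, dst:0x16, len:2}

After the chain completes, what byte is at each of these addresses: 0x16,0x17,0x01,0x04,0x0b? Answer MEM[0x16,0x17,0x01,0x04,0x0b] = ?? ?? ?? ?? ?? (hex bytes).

MEM[0x16,0x17,0x01,0x04,0x0b] = 51 65 99 22 f6

  after D0: wrote 7B at 0x01 = 2433fa9251652e
  after D1: wrote 8B at 0x00 = 779998222433fa92
  after D2: wrote 5B at 0x04 = 222433fa92
  after D3: wrote 3B at 0x0d = 982224
  after D4: wrote 2B at 0x0d = 5165
  after D5: wrote 2B at 0x16 = 5165
query mem[0x16]=0x51, mem[0x17]=0x65, mem[0x01]=0x99, mem[0x04]=0x22, mem[0x0b]=0xf6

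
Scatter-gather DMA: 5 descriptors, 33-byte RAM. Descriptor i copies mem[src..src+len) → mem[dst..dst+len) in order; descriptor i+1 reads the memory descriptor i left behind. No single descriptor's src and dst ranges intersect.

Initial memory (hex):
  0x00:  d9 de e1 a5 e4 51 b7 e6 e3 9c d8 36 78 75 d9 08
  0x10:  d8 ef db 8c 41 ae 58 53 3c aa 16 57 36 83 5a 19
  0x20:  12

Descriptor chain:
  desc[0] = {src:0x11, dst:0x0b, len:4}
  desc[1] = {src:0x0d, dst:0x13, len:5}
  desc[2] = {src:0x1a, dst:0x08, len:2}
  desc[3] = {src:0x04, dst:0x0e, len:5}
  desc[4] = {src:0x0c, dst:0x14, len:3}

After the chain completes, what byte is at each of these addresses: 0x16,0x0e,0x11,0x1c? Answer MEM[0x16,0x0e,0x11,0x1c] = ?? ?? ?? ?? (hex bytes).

MEM[0x16,0x0e,0x11,0x1c] = e4 e4 e6 36

  after D0: wrote 4B at 0x0b = efdb8c41
  after D1: wrote 5B at 0x13 = 8c4108d8ef
  after D2: wrote 2B at 0x08 = 1657
  after D3: wrote 5B at 0x0e = e451b7e616
  after D4: wrote 3B at 0x14 = db8ce4
query mem[0x16]=0xe4, mem[0x0e]=0xe4, mem[0x11]=0xe6, mem[0x1c]=0x36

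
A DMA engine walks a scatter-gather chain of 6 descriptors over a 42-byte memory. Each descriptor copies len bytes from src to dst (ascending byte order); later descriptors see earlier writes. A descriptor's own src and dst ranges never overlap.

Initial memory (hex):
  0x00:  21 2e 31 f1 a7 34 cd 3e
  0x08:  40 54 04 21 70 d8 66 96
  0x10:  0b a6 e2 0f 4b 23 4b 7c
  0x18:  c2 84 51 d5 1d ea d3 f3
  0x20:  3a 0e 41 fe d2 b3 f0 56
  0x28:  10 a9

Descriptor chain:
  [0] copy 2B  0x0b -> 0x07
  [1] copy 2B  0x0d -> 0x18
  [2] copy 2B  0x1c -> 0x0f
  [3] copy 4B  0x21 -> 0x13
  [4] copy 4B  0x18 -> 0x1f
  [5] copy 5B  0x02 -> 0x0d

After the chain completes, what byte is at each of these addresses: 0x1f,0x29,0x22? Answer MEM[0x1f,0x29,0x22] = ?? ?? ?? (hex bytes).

  after D0: wrote 2B at 0x07 = 2170
  after D1: wrote 2B at 0x18 = d866
  after D2: wrote 2B at 0x0f = 1dea
  after D3: wrote 4B at 0x13 = 0e41fed2
  after D4: wrote 4B at 0x1f = d86651d5
  after D5: wrote 5B at 0x0d = 31f1a734cd
query mem[0x1f]=0xd8, mem[0x29]=0xa9, mem[0x22]=0xd5

MEM[0x1f,0x29,0x22] = d8 a9 d5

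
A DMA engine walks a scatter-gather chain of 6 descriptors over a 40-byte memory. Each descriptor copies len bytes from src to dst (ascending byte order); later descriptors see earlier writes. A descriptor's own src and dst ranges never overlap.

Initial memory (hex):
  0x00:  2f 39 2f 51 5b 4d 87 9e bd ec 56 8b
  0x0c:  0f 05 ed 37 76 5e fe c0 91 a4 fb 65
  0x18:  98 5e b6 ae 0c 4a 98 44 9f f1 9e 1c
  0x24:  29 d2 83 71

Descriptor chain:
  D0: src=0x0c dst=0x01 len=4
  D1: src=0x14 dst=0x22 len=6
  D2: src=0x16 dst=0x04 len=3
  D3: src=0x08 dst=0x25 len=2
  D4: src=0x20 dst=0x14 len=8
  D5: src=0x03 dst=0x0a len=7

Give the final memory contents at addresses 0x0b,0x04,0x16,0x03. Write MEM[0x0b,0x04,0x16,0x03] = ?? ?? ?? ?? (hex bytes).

#0 dst[0x01+4] := {0x0f,0x05,0xed,0x37}
#1 dst[0x22+6] := {0x91,0xa4,0xfb,0x65,0x98,0x5e}
#2 dst[0x04+3] := {0xfb,0x65,0x98}
#3 dst[0x25+2] := {0xbd,0xec}
#4 dst[0x14+8] := {0x9f,0xf1,0x91,0xa4,0xfb,0xbd,0xec,0x5e}
#5 dst[0x0a+7] := {0xed,0xfb,0x65,0x98,0x9e,0xbd,0xec}
query mem[0x0b]=0xfb, mem[0x04]=0xfb, mem[0x16]=0x91, mem[0x03]=0xed

MEM[0x0b,0x04,0x16,0x03] = fb fb 91 ed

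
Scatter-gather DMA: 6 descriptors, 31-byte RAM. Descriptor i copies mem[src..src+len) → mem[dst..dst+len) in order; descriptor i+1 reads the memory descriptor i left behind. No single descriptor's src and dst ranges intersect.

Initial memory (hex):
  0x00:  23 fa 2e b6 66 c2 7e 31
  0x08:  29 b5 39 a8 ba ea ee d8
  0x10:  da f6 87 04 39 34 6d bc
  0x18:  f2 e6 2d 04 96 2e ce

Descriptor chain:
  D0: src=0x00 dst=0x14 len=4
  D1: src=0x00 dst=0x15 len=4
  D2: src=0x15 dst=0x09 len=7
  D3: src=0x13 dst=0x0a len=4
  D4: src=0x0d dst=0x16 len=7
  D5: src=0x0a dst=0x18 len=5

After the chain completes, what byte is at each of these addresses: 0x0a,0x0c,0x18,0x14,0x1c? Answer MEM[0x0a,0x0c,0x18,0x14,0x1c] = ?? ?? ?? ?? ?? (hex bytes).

  after D0: wrote 4B at 0x14 = 23fa2eb6
  after D1: wrote 4B at 0x15 = 23fa2eb6
  after D2: wrote 7B at 0x09 = 23fa2eb6e62d04
  after D3: wrote 4B at 0x0a = 042323fa
  after D4: wrote 7B at 0x16 = fa2d04daf68704
  after D5: wrote 5B at 0x18 = 042323fa2d
query mem[0x0a]=0x04, mem[0x0c]=0x23, mem[0x18]=0x04, mem[0x14]=0x23, mem[0x1c]=0x2d

MEM[0x0a,0x0c,0x18,0x14,0x1c] = 04 23 04 23 2d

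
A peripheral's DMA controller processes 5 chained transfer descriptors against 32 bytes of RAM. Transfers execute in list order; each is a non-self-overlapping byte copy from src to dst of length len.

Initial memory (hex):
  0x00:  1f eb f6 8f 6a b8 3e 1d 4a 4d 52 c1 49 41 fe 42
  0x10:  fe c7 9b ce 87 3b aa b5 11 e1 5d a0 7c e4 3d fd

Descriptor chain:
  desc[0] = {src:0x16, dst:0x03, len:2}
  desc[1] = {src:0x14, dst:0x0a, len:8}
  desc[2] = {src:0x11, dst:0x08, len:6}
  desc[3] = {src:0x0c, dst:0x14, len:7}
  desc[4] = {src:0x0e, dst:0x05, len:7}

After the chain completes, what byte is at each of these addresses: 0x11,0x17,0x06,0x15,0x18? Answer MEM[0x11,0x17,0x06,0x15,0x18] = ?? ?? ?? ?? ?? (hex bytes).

[0] 0x16->0x03 len=2 : aa b5
[1] 0x14->0x0a len=8 : 87 3b aa b5 11 e1 5d a0
[2] 0x11->0x08 len=6 : a0 9b ce 87 3b aa
[3] 0x0c->0x14 len=7 : 3b aa 11 e1 5d a0 9b
[4] 0x0e->0x05 len=7 : 11 e1 5d a0 9b ce 3b
query mem[0x11]=0xa0, mem[0x17]=0xe1, mem[0x06]=0xe1, mem[0x15]=0xaa, mem[0x18]=0x5d

MEM[0x11,0x17,0x06,0x15,0x18] = a0 e1 e1 aa 5d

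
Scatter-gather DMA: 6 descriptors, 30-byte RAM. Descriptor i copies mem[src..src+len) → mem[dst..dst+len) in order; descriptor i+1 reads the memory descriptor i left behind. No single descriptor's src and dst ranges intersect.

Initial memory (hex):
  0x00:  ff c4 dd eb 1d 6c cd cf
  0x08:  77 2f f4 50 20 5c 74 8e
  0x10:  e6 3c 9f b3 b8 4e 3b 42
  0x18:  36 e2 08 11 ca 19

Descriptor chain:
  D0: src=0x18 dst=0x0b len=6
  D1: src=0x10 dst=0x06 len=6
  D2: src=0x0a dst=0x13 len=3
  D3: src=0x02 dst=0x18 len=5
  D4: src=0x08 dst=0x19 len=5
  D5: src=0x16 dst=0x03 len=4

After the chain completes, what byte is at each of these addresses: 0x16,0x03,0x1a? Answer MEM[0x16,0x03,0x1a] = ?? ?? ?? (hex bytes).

D0: mem[0x0b..0x10] <- [36 e2 08 11 ca 19]
D1: mem[0x06..0x0b] <- [19 3c 9f b3 b8 4e]
D2: mem[0x13..0x15] <- [b8 4e e2]
D3: mem[0x18..0x1c] <- [dd eb 1d 6c 19]
D4: mem[0x19..0x1d] <- [9f b3 b8 4e e2]
D5: mem[0x03..0x06] <- [3b 42 dd 9f]
query mem[0x16]=0x3b, mem[0x03]=0x3b, mem[0x1a]=0xb3

MEM[0x16,0x03,0x1a] = 3b 3b b3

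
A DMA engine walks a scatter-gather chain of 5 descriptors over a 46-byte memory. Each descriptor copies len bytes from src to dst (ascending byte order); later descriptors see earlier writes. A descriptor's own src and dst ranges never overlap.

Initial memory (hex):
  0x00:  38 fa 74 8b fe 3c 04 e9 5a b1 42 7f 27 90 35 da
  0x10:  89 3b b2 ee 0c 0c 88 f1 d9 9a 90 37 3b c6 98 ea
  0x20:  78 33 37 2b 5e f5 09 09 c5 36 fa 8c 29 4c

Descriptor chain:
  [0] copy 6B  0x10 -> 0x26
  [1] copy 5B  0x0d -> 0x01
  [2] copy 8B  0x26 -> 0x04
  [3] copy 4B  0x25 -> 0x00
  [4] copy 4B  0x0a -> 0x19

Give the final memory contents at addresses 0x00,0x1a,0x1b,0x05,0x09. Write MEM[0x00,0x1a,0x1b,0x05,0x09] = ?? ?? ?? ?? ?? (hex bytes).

MEM[0x00,0x1a,0x1b,0x05,0x09] = f5 4c 27 3b 0c

#0 dst[0x26+6] := {0x89,0x3b,0xb2,0xee,0x0c,0x0c}
#1 dst[0x01+5] := {0x90,0x35,0xda,0x89,0x3b}
#2 dst[0x04+8] := {0x89,0x3b,0xb2,0xee,0x0c,0x0c,0x29,0x4c}
#3 dst[0x00+4] := {0xf5,0x89,0x3b,0xb2}
#4 dst[0x19+4] := {0x29,0x4c,0x27,0x90}
query mem[0x00]=0xf5, mem[0x1a]=0x4c, mem[0x1b]=0x27, mem[0x05]=0x3b, mem[0x09]=0x0c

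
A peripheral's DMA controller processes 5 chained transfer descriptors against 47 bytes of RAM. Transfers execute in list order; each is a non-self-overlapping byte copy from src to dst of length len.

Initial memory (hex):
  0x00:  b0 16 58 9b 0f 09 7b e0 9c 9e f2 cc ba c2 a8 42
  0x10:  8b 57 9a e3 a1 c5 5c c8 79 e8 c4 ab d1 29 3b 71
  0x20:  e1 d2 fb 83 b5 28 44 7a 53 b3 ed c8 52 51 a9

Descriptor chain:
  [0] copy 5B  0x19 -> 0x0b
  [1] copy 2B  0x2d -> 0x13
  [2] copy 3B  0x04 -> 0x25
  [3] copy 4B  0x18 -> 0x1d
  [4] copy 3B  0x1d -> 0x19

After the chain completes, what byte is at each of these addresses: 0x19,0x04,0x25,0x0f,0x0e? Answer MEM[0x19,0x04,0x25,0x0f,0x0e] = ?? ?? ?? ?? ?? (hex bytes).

[0] 0x19->0x0b len=5 : e8 c4 ab d1 29
[1] 0x2d->0x13 len=2 : 51 a9
[2] 0x04->0x25 len=3 : 0f 09 7b
[3] 0x18->0x1d len=4 : 79 e8 c4 ab
[4] 0x1d->0x19 len=3 : 79 e8 c4
query mem[0x19]=0x79, mem[0x04]=0x0f, mem[0x25]=0x0f, mem[0x0f]=0x29, mem[0x0e]=0xd1

MEM[0x19,0x04,0x25,0x0f,0x0e] = 79 0f 0f 29 d1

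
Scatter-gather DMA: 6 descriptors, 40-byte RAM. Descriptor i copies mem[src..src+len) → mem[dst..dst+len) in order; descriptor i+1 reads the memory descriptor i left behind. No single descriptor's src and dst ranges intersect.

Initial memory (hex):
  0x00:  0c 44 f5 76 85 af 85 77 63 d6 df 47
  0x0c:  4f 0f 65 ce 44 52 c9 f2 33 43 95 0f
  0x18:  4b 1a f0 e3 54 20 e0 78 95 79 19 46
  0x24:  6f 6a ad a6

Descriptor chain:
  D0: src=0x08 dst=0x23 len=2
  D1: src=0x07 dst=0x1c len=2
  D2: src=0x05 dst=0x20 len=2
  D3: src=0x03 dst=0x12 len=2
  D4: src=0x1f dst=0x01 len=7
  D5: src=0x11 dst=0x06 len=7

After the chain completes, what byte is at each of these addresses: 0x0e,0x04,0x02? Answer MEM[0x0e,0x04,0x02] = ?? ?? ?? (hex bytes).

#0 dst[0x23+2] := {0x63,0xd6}
#1 dst[0x1c+2] := {0x77,0x63}
#2 dst[0x20+2] := {0xaf,0x85}
#3 dst[0x12+2] := {0x76,0x85}
#4 dst[0x01+7] := {0x78,0xaf,0x85,0x19,0x63,0xd6,0x6a}
#5 dst[0x06+7] := {0x52,0x76,0x85,0x33,0x43,0x95,0x0f}
query mem[0x0e]=0x65, mem[0x04]=0x19, mem[0x02]=0xaf

MEM[0x0e,0x04,0x02] = 65 19 af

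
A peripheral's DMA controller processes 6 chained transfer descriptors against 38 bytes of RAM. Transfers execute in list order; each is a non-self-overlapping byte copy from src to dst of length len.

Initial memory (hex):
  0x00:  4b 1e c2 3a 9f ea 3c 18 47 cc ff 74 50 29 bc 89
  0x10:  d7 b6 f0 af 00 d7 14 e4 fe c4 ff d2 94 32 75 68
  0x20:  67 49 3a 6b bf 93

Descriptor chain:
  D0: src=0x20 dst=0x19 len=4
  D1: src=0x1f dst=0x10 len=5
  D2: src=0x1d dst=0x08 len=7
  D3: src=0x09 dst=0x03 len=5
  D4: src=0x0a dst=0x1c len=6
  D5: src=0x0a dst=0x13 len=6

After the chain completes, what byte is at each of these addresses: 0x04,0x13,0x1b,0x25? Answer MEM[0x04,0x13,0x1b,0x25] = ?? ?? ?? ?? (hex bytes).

D0: mem[0x19..0x1c] <- [67 49 3a 6b]
D1: mem[0x10..0x14] <- [68 67 49 3a 6b]
D2: mem[0x08..0x0e] <- [32 75 68 67 49 3a 6b]
D3: mem[0x03..0x07] <- [75 68 67 49 3a]
D4: mem[0x1c..0x21] <- [68 67 49 3a 6b 89]
D5: mem[0x13..0x18] <- [68 67 49 3a 6b 89]
query mem[0x04]=0x68, mem[0x13]=0x68, mem[0x1b]=0x3a, mem[0x25]=0x93

MEM[0x04,0x13,0x1b,0x25] = 68 68 3a 93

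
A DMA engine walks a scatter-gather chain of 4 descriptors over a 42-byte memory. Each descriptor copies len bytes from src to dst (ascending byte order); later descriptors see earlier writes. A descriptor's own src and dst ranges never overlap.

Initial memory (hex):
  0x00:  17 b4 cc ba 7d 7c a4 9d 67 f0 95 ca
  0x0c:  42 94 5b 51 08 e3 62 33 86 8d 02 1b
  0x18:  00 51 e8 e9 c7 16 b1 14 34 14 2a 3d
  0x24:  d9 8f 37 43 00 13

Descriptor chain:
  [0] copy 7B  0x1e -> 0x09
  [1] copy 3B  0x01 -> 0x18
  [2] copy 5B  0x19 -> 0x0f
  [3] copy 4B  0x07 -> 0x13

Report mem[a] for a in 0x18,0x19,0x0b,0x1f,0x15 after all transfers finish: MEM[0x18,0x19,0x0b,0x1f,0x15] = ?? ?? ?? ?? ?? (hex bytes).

D0: mem[0x09..0x0f] <- [b1 14 34 14 2a 3d d9]
D1: mem[0x18..0x1a] <- [b4 cc ba]
D2: mem[0x0f..0x13] <- [cc ba e9 c7 16]
D3: mem[0x13..0x16] <- [9d 67 b1 14]
query mem[0x18]=0xb4, mem[0x19]=0xcc, mem[0x0b]=0x34, mem[0x1f]=0x14, mem[0x15]=0xb1

MEM[0x18,0x19,0x0b,0x1f,0x15] = b4 cc 34 14 b1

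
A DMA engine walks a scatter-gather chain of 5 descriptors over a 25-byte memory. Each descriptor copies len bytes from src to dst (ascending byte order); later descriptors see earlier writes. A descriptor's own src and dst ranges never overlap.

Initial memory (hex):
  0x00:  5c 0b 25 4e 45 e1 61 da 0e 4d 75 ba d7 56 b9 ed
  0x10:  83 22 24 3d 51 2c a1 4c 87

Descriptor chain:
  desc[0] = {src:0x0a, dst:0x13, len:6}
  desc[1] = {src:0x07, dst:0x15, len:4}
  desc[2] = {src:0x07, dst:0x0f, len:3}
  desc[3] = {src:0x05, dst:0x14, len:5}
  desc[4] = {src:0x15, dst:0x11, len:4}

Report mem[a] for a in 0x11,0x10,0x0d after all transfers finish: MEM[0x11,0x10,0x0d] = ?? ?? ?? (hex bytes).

#0 dst[0x13+6] := {0x75,0xba,0xd7,0x56,0xb9,0xed}
#1 dst[0x15+4] := {0xda,0x0e,0x4d,0x75}
#2 dst[0x0f+3] := {0xda,0x0e,0x4d}
#3 dst[0x14+5] := {0xe1,0x61,0xda,0x0e,0x4d}
#4 dst[0x11+4] := {0x61,0xda,0x0e,0x4d}
query mem[0x11]=0x61, mem[0x10]=0x0e, mem[0x0d]=0x56

MEM[0x11,0x10,0x0d] = 61 0e 56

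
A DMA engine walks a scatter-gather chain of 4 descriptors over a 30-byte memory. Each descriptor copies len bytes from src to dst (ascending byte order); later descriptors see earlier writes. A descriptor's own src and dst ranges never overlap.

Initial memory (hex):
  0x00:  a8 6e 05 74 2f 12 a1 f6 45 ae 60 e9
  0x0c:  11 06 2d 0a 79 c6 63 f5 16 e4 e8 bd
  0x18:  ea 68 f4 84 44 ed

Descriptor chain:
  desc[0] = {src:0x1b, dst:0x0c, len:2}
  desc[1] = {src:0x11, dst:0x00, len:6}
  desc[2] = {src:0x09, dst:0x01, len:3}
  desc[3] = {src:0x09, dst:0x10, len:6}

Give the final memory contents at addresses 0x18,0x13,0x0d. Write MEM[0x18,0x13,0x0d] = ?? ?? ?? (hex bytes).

D0: mem[0x0c..0x0d] <- [84 44]
D1: mem[0x00..0x05] <- [c6 63 f5 16 e4 e8]
D2: mem[0x01..0x03] <- [ae 60 e9]
D3: mem[0x10..0x15] <- [ae 60 e9 84 44 2d]
query mem[0x18]=0xea, mem[0x13]=0x84, mem[0x0d]=0x44

MEM[0x18,0x13,0x0d] = ea 84 44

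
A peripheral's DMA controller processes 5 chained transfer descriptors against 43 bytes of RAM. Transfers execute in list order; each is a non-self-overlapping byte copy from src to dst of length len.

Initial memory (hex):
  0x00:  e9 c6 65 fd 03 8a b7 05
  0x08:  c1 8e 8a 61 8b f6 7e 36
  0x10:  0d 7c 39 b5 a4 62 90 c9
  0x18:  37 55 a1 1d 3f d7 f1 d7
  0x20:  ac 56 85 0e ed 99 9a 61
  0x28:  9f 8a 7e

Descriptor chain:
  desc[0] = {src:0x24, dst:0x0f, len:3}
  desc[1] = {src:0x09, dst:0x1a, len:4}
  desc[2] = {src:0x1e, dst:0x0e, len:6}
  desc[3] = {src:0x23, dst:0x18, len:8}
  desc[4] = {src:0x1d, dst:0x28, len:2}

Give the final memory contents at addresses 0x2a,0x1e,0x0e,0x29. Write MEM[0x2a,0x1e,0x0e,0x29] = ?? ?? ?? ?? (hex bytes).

MEM[0x2a,0x1e,0x0e,0x29] = 7e 8a f1 8a

  after D0: wrote 3B at 0x0f = ed999a
  after D1: wrote 4B at 0x1a = 8e8a618b
  after D2: wrote 6B at 0x0e = f1d7ac56850e
  after D3: wrote 8B at 0x18 = 0eed999a619f8a7e
  after D4: wrote 2B at 0x28 = 9f8a
query mem[0x2a]=0x7e, mem[0x1e]=0x8a, mem[0x0e]=0xf1, mem[0x29]=0x8a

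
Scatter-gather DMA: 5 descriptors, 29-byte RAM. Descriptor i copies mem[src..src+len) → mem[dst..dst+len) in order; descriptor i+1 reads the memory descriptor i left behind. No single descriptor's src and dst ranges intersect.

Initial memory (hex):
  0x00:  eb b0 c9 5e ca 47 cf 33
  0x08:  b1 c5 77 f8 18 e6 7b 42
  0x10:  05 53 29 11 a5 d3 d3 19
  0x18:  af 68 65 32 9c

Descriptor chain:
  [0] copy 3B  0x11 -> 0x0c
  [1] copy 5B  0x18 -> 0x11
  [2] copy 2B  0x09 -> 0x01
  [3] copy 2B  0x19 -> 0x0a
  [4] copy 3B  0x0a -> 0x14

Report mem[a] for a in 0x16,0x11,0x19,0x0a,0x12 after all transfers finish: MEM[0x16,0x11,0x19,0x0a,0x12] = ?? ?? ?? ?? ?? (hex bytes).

MEM[0x16,0x11,0x19,0x0a,0x12] = 53 af 68 68 68

D0: mem[0x0c..0x0e] <- [53 29 11]
D1: mem[0x11..0x15] <- [af 68 65 32 9c]
D2: mem[0x01..0x02] <- [c5 77]
D3: mem[0x0a..0x0b] <- [68 65]
D4: mem[0x14..0x16] <- [68 65 53]
query mem[0x16]=0x53, mem[0x11]=0xaf, mem[0x19]=0x68, mem[0x0a]=0x68, mem[0x12]=0x68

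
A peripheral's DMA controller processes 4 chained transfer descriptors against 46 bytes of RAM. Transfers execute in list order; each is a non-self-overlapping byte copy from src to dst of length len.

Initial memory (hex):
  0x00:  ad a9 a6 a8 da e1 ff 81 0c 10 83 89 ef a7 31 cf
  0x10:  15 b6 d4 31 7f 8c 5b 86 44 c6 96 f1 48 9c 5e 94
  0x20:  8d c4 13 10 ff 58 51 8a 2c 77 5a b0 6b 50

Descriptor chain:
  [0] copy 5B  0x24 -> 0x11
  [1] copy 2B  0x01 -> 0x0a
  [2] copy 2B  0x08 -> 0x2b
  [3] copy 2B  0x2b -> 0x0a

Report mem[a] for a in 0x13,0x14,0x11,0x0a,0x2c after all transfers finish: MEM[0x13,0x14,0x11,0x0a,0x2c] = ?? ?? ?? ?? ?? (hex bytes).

MEM[0x13,0x14,0x11,0x0a,0x2c] = 51 8a ff 0c 10

#0 dst[0x11+5] := {0xff,0x58,0x51,0x8a,0x2c}
#1 dst[0x0a+2] := {0xa9,0xa6}
#2 dst[0x2b+2] := {0x0c,0x10}
#3 dst[0x0a+2] := {0x0c,0x10}
query mem[0x13]=0x51, mem[0x14]=0x8a, mem[0x11]=0xff, mem[0x0a]=0x0c, mem[0x2c]=0x10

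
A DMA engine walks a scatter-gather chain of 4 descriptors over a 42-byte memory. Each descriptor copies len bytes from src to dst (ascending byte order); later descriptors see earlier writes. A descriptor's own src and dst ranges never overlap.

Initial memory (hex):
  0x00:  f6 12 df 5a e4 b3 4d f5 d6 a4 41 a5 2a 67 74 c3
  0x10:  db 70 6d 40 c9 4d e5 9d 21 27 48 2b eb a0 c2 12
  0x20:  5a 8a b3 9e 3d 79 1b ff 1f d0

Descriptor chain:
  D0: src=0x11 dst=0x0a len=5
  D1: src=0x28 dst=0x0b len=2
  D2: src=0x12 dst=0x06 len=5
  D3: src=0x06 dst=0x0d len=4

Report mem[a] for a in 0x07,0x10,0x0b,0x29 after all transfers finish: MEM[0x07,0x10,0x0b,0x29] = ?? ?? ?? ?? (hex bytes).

MEM[0x07,0x10,0x0b,0x29] = 40 4d 1f d0

#0 dst[0x0a+5] := {0x70,0x6d,0x40,0xc9,0x4d}
#1 dst[0x0b+2] := {0x1f,0xd0}
#2 dst[0x06+5] := {0x6d,0x40,0xc9,0x4d,0xe5}
#3 dst[0x0d+4] := {0x6d,0x40,0xc9,0x4d}
query mem[0x07]=0x40, mem[0x10]=0x4d, mem[0x0b]=0x1f, mem[0x29]=0xd0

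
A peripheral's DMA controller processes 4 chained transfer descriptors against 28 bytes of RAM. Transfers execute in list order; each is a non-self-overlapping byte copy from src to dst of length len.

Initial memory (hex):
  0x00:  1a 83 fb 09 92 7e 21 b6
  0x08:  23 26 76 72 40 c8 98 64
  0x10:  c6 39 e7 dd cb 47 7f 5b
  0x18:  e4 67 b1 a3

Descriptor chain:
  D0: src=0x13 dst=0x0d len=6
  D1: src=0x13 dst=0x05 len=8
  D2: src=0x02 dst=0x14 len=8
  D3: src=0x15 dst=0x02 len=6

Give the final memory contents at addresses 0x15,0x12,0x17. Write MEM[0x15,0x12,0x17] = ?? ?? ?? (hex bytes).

MEM[0x15,0x12,0x17] = 09 e4 dd

#0 dst[0x0d+6] := {0xdd,0xcb,0x47,0x7f,0x5b,0xe4}
#1 dst[0x05+8] := {0xdd,0xcb,0x47,0x7f,0x5b,0xe4,0x67,0xb1}
#2 dst[0x14+8] := {0xfb,0x09,0x92,0xdd,0xcb,0x47,0x7f,0x5b}
#3 dst[0x02+6] := {0x09,0x92,0xdd,0xcb,0x47,0x7f}
query mem[0x15]=0x09, mem[0x12]=0xe4, mem[0x17]=0xdd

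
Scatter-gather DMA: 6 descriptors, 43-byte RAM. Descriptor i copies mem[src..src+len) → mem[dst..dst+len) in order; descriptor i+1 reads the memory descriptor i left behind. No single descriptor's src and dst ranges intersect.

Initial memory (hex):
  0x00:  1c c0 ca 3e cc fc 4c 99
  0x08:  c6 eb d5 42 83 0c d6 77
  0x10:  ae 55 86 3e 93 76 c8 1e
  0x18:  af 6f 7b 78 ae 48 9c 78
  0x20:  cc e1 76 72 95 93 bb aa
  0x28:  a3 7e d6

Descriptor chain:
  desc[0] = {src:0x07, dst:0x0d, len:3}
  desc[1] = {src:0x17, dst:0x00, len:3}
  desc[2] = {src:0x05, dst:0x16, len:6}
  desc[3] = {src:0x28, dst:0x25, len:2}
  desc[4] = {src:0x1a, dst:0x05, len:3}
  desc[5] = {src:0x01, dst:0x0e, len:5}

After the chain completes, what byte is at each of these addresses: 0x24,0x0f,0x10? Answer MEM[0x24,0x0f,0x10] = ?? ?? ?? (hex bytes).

MEM[0x24,0x0f,0x10] = 95 6f 3e

#0 dst[0x0d+3] := {0x99,0xc6,0xeb}
#1 dst[0x00+3] := {0x1e,0xaf,0x6f}
#2 dst[0x16+6] := {0xfc,0x4c,0x99,0xc6,0xeb,0xd5}
#3 dst[0x25+2] := {0xa3,0x7e}
#4 dst[0x05+3] := {0xeb,0xd5,0xae}
#5 dst[0x0e+5] := {0xaf,0x6f,0x3e,0xcc,0xeb}
query mem[0x24]=0x95, mem[0x0f]=0x6f, mem[0x10]=0x3e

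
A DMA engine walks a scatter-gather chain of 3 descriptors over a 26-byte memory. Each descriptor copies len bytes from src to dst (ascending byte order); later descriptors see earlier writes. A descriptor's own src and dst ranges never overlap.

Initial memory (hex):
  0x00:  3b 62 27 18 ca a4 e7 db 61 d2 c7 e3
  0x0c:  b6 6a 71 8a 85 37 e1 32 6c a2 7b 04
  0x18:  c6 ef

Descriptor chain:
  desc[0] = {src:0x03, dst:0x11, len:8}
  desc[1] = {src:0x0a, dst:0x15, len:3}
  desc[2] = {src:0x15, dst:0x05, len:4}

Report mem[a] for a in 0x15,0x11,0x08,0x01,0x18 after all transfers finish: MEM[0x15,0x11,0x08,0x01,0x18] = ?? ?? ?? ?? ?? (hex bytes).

[0] 0x03->0x11 len=8 : 18 ca a4 e7 db 61 d2 c7
[1] 0x0a->0x15 len=3 : c7 e3 b6
[2] 0x15->0x05 len=4 : c7 e3 b6 c7
query mem[0x15]=0xc7, mem[0x11]=0x18, mem[0x08]=0xc7, mem[0x01]=0x62, mem[0x18]=0xc7

MEM[0x15,0x11,0x08,0x01,0x18] = c7 18 c7 62 c7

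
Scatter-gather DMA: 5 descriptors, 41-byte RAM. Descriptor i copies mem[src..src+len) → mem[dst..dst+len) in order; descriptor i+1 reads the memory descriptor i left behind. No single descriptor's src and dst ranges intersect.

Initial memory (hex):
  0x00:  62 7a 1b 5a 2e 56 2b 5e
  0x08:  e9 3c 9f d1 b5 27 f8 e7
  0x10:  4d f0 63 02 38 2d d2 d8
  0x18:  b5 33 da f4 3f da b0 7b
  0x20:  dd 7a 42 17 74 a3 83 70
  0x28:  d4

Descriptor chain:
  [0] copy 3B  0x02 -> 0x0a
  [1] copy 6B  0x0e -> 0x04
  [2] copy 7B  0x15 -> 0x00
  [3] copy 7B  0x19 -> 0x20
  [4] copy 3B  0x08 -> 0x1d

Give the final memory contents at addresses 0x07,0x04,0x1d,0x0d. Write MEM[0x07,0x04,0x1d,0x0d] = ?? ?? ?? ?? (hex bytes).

MEM[0x07,0x04,0x1d,0x0d] = f0 33 63 27

#0 dst[0x0a+3] := {0x1b,0x5a,0x2e}
#1 dst[0x04+6] := {0xf8,0xe7,0x4d,0xf0,0x63,0x02}
#2 dst[0x00+7] := {0x2d,0xd2,0xd8,0xb5,0x33,0xda,0xf4}
#3 dst[0x20+7] := {0x33,0xda,0xf4,0x3f,0xda,0xb0,0x7b}
#4 dst[0x1d+3] := {0x63,0x02,0x1b}
query mem[0x07]=0xf0, mem[0x04]=0x33, mem[0x1d]=0x63, mem[0x0d]=0x27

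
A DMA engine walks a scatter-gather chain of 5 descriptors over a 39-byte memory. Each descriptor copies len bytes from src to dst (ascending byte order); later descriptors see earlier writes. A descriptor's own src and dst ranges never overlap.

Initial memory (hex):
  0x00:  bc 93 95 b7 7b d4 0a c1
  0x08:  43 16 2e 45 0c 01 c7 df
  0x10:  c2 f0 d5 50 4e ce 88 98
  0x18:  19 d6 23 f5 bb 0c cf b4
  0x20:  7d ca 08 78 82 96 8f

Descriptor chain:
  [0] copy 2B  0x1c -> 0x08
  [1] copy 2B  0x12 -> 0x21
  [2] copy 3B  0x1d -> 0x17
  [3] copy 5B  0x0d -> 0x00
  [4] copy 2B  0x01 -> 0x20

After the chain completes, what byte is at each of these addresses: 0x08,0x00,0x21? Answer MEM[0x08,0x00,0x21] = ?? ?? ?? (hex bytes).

MEM[0x08,0x00,0x21] = bb 01 df

  after D0: wrote 2B at 0x08 = bb0c
  after D1: wrote 2B at 0x21 = d550
  after D2: wrote 3B at 0x17 = 0ccfb4
  after D3: wrote 5B at 0x00 = 01c7dfc2f0
  after D4: wrote 2B at 0x20 = c7df
query mem[0x08]=0xbb, mem[0x00]=0x01, mem[0x21]=0xdf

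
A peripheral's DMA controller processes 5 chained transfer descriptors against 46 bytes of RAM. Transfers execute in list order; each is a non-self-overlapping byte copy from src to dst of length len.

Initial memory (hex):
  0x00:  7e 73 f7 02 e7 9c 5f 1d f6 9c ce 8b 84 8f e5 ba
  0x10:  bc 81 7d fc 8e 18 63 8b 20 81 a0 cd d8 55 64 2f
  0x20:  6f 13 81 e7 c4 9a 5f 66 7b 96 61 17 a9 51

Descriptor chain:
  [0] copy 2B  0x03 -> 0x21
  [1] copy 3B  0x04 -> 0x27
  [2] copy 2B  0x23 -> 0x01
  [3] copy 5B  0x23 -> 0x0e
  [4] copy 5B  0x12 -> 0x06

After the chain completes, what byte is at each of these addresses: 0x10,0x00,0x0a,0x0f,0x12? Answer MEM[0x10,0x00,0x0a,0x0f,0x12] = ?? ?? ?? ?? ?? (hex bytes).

[0] 0x03->0x21 len=2 : 02 e7
[1] 0x04->0x27 len=3 : e7 9c 5f
[2] 0x23->0x01 len=2 : e7 c4
[3] 0x23->0x0e len=5 : e7 c4 9a 5f e7
[4] 0x12->0x06 len=5 : e7 fc 8e 18 63
query mem[0x10]=0x9a, mem[0x00]=0x7e, mem[0x0a]=0x63, mem[0x0f]=0xc4, mem[0x12]=0xe7

MEM[0x10,0x00,0x0a,0x0f,0x12] = 9a 7e 63 c4 e7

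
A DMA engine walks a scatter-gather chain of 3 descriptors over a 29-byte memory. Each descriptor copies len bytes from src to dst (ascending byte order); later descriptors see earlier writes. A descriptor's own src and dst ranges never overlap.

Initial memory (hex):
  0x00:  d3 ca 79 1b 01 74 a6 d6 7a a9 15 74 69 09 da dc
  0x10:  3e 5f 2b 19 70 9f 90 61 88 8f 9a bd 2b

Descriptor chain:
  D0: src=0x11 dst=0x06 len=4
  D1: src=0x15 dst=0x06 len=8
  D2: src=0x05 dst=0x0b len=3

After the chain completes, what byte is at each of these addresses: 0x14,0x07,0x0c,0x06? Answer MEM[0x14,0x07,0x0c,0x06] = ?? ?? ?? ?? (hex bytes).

MEM[0x14,0x07,0x0c,0x06] = 70 90 9f 9f

#0 dst[0x06+4] := {0x5f,0x2b,0x19,0x70}
#1 dst[0x06+8] := {0x9f,0x90,0x61,0x88,0x8f,0x9a,0xbd,0x2b}
#2 dst[0x0b+3] := {0x74,0x9f,0x90}
query mem[0x14]=0x70, mem[0x07]=0x90, mem[0x0c]=0x9f, mem[0x06]=0x9f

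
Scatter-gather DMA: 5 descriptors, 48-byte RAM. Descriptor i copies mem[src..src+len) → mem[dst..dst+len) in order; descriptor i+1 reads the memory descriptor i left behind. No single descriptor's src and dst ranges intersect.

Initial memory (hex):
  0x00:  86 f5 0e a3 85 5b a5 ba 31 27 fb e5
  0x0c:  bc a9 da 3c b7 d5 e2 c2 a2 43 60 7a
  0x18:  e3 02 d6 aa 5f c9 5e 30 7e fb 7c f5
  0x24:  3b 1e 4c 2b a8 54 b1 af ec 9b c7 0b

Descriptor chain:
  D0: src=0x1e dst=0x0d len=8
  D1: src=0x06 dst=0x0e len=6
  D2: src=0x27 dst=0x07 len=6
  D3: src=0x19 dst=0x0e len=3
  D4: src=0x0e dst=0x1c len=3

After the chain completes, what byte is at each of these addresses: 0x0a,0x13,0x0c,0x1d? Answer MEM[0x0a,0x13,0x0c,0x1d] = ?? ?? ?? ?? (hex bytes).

MEM[0x0a,0x13,0x0c,0x1d] = b1 e5 ec d6

  after D0: wrote 8B at 0x0d = 5e307efb7cf53b1e
  after D1: wrote 6B at 0x0e = a5ba3127fbe5
  after D2: wrote 6B at 0x07 = 2ba854b1afec
  after D3: wrote 3B at 0x0e = 02d6aa
  after D4: wrote 3B at 0x1c = 02d6aa
query mem[0x0a]=0xb1, mem[0x13]=0xe5, mem[0x0c]=0xec, mem[0x1d]=0xd6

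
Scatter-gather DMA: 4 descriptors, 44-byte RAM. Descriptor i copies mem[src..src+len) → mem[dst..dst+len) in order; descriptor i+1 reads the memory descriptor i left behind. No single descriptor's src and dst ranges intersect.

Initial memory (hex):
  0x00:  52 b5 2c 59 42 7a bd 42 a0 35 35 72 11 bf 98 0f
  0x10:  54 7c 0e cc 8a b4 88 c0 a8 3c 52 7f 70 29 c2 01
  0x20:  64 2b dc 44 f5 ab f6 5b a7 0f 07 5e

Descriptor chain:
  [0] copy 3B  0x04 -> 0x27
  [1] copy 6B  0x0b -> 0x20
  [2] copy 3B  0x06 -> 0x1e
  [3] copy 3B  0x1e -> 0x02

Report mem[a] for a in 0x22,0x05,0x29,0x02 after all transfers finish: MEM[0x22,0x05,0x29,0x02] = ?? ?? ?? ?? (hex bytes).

  after D0: wrote 3B at 0x27 = 427abd
  after D1: wrote 6B at 0x20 = 7211bf980f54
  after D2: wrote 3B at 0x1e = bd42a0
  after D3: wrote 3B at 0x02 = bd42a0
query mem[0x22]=0xbf, mem[0x05]=0x7a, mem[0x29]=0xbd, mem[0x02]=0xbd

MEM[0x22,0x05,0x29,0x02] = bf 7a bd bd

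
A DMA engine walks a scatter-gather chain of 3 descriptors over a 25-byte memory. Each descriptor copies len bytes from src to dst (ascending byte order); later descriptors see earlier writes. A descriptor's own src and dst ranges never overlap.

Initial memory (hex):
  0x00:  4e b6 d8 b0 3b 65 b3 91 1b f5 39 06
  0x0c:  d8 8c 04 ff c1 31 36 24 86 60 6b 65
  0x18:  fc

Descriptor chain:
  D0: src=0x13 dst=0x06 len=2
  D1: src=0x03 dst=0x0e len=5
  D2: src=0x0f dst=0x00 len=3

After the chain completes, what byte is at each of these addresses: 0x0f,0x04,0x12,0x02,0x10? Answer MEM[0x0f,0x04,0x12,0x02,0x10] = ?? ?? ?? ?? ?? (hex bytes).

#0 dst[0x06+2] := {0x24,0x86}
#1 dst[0x0e+5] := {0xb0,0x3b,0x65,0x24,0x86}
#2 dst[0x00+3] := {0x3b,0x65,0x24}
query mem[0x0f]=0x3b, mem[0x04]=0x3b, mem[0x12]=0x86, mem[0x02]=0x24, mem[0x10]=0x65

MEM[0x0f,0x04,0x12,0x02,0x10] = 3b 3b 86 24 65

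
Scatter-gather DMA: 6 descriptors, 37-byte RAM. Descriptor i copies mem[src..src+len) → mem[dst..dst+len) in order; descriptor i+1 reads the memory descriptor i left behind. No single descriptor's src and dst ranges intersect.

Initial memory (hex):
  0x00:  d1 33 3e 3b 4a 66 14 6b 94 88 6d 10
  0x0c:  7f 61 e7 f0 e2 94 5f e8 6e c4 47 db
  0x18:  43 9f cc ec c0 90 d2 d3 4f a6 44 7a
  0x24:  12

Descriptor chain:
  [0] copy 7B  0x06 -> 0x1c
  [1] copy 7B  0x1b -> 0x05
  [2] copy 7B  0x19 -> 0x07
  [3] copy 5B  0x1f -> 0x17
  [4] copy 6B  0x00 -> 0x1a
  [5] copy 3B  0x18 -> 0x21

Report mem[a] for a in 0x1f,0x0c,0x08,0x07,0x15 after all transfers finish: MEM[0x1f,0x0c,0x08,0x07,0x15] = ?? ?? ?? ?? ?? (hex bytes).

  after D0: wrote 7B at 0x1c = 146b94886d107f
  after D1: wrote 7B at 0x05 = ec146b94886d10
  after D2: wrote 7B at 0x07 = 9fccec146b9488
  after D3: wrote 5B at 0x17 = 886d107f7a
  after D4: wrote 6B at 0x1a = d1333e3b4aec
  after D5: wrote 3B at 0x21 = 6d10d1
query mem[0x1f]=0xec, mem[0x0c]=0x94, mem[0x08]=0xcc, mem[0x07]=0x9f, mem[0x15]=0xc4

MEM[0x1f,0x0c,0x08,0x07,0x15] = ec 94 cc 9f c4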